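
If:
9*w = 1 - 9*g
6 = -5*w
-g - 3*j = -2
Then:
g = 59/45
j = 31/135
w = -6/5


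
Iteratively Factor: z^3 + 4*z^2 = (z)*(z^2 + 4*z) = z^2*(z + 4)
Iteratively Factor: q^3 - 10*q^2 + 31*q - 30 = (q - 2)*(q^2 - 8*q + 15) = (q - 3)*(q - 2)*(q - 5)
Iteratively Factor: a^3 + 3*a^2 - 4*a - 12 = (a + 3)*(a^2 - 4) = (a + 2)*(a + 3)*(a - 2)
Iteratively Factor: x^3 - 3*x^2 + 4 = (x - 2)*(x^2 - x - 2) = (x - 2)*(x + 1)*(x - 2)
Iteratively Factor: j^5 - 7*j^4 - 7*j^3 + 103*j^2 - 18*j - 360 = (j - 4)*(j^4 - 3*j^3 - 19*j^2 + 27*j + 90) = (j - 4)*(j - 3)*(j^3 - 19*j - 30) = (j - 4)*(j - 3)*(j + 2)*(j^2 - 2*j - 15) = (j - 4)*(j - 3)*(j + 2)*(j + 3)*(j - 5)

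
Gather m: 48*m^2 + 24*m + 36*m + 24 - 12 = 48*m^2 + 60*m + 12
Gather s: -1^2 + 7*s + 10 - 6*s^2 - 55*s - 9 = -6*s^2 - 48*s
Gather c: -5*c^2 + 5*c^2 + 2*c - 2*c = 0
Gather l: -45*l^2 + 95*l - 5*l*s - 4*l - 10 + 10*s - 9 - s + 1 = -45*l^2 + l*(91 - 5*s) + 9*s - 18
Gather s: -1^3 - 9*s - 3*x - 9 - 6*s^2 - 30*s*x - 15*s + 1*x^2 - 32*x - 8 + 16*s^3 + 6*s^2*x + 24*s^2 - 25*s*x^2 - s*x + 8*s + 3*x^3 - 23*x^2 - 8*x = 16*s^3 + s^2*(6*x + 18) + s*(-25*x^2 - 31*x - 16) + 3*x^3 - 22*x^2 - 43*x - 18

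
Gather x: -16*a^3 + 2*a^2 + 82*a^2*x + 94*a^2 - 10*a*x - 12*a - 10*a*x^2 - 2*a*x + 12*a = -16*a^3 + 96*a^2 - 10*a*x^2 + x*(82*a^2 - 12*a)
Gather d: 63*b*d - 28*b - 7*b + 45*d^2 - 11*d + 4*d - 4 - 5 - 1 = -35*b + 45*d^2 + d*(63*b - 7) - 10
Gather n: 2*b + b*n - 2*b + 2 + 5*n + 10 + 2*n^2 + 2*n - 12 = 2*n^2 + n*(b + 7)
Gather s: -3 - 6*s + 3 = -6*s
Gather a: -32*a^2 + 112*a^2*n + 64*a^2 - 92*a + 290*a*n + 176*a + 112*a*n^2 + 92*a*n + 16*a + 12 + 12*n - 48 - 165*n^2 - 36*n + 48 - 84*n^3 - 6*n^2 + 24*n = a^2*(112*n + 32) + a*(112*n^2 + 382*n + 100) - 84*n^3 - 171*n^2 + 12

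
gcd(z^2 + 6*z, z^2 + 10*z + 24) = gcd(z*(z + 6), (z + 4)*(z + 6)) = z + 6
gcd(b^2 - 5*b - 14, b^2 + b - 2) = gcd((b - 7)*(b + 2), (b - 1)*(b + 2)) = b + 2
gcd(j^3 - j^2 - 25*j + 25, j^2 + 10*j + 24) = 1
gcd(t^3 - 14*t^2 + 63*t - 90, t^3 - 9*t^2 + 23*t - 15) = t^2 - 8*t + 15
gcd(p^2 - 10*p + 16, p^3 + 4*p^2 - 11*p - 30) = 1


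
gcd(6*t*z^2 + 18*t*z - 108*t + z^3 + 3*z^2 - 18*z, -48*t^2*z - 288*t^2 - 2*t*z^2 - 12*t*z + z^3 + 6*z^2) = 6*t*z + 36*t + z^2 + 6*z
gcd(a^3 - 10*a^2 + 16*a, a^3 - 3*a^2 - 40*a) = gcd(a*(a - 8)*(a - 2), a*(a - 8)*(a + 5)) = a^2 - 8*a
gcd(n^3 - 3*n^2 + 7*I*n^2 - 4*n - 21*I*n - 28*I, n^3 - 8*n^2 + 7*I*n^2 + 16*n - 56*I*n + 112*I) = n^2 + n*(-4 + 7*I) - 28*I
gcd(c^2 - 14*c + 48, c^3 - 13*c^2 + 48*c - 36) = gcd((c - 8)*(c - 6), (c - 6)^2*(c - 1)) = c - 6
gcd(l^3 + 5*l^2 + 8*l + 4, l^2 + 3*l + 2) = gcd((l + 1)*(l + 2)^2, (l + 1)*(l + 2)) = l^2 + 3*l + 2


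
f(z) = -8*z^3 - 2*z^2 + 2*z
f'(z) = -24*z^2 - 4*z + 2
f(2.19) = -89.24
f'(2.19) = -121.87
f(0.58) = -1.07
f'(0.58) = -8.39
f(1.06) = -9.66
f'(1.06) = -29.21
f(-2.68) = 134.27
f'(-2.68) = -159.66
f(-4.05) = 490.54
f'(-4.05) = -375.46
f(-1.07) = 5.37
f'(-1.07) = -21.20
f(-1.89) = 43.09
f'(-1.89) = -76.17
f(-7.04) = 2678.11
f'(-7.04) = -1159.32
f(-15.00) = 26520.00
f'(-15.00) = -5338.00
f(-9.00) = 5652.00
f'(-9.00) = -1906.00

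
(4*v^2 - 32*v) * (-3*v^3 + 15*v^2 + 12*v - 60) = -12*v^5 + 156*v^4 - 432*v^3 - 624*v^2 + 1920*v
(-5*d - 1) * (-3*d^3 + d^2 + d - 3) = 15*d^4 - 2*d^3 - 6*d^2 + 14*d + 3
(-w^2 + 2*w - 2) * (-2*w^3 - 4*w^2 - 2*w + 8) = 2*w^5 - 2*w^3 - 4*w^2 + 20*w - 16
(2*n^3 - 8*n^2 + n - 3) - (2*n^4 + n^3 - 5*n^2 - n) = -2*n^4 + n^3 - 3*n^2 + 2*n - 3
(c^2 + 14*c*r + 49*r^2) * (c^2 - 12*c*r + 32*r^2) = c^4 + 2*c^3*r - 87*c^2*r^2 - 140*c*r^3 + 1568*r^4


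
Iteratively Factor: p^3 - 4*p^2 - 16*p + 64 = (p - 4)*(p^2 - 16) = (p - 4)*(p + 4)*(p - 4)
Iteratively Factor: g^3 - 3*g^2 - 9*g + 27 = (g - 3)*(g^2 - 9) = (g - 3)^2*(g + 3)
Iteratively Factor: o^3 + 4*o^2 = (o)*(o^2 + 4*o) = o*(o + 4)*(o)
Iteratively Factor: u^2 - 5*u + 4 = (u - 4)*(u - 1)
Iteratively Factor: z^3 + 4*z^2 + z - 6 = (z + 3)*(z^2 + z - 2) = (z - 1)*(z + 3)*(z + 2)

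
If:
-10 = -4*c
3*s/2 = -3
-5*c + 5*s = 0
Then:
No Solution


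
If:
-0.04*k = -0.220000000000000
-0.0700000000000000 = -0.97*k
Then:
No Solution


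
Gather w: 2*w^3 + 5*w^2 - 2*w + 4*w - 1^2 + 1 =2*w^3 + 5*w^2 + 2*w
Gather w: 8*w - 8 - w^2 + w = -w^2 + 9*w - 8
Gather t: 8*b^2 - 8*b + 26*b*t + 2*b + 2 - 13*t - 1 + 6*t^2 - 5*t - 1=8*b^2 - 6*b + 6*t^2 + t*(26*b - 18)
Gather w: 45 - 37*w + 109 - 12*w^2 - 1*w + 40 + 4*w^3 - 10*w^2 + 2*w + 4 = 4*w^3 - 22*w^2 - 36*w + 198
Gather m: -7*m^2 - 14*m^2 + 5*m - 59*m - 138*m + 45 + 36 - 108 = -21*m^2 - 192*m - 27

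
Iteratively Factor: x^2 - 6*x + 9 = (x - 3)*(x - 3)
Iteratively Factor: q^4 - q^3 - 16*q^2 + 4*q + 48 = (q - 2)*(q^3 + q^2 - 14*q - 24) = (q - 2)*(q + 2)*(q^2 - q - 12) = (q - 4)*(q - 2)*(q + 2)*(q + 3)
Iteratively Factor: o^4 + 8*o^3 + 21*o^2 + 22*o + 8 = (o + 4)*(o^3 + 4*o^2 + 5*o + 2) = (o + 1)*(o + 4)*(o^2 + 3*o + 2) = (o + 1)^2*(o + 4)*(o + 2)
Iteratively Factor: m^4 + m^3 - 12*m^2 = (m + 4)*(m^3 - 3*m^2) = (m - 3)*(m + 4)*(m^2) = m*(m - 3)*(m + 4)*(m)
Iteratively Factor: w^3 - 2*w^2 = (w)*(w^2 - 2*w) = w^2*(w - 2)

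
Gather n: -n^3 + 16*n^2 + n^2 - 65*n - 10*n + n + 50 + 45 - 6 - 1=-n^3 + 17*n^2 - 74*n + 88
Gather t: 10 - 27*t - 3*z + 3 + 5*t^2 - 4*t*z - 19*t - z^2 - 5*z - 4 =5*t^2 + t*(-4*z - 46) - z^2 - 8*z + 9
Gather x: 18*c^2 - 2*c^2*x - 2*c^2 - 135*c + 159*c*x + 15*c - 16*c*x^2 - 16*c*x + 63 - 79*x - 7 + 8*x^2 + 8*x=16*c^2 - 120*c + x^2*(8 - 16*c) + x*(-2*c^2 + 143*c - 71) + 56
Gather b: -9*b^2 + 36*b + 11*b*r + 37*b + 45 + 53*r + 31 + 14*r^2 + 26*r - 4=-9*b^2 + b*(11*r + 73) + 14*r^2 + 79*r + 72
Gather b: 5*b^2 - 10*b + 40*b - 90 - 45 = 5*b^2 + 30*b - 135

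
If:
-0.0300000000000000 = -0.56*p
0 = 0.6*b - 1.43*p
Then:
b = 0.13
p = 0.05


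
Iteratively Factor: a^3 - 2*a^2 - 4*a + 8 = (a - 2)*(a^2 - 4) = (a - 2)^2*(a + 2)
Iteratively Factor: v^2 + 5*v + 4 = (v + 4)*(v + 1)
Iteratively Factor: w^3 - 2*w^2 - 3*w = (w - 3)*(w^2 + w) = (w - 3)*(w + 1)*(w)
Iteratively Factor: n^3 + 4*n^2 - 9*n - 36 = (n + 3)*(n^2 + n - 12) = (n - 3)*(n + 3)*(n + 4)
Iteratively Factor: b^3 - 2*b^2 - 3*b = (b + 1)*(b^2 - 3*b) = b*(b + 1)*(b - 3)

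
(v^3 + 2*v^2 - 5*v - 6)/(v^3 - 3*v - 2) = (v + 3)/(v + 1)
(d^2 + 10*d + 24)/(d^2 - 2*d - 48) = (d + 4)/(d - 8)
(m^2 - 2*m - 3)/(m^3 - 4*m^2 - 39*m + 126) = (m + 1)/(m^2 - m - 42)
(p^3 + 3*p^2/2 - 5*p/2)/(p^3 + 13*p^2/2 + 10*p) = (p - 1)/(p + 4)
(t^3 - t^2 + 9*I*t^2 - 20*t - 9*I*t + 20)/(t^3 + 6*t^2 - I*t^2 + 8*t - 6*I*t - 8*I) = (t^3 + t^2*(-1 + 9*I) + t*(-20 - 9*I) + 20)/(t^3 + t^2*(6 - I) + t*(8 - 6*I) - 8*I)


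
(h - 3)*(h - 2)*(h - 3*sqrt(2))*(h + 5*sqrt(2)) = h^4 - 5*h^3 + 2*sqrt(2)*h^3 - 24*h^2 - 10*sqrt(2)*h^2 + 12*sqrt(2)*h + 150*h - 180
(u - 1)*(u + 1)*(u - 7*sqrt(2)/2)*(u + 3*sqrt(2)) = u^4 - sqrt(2)*u^3/2 - 22*u^2 + sqrt(2)*u/2 + 21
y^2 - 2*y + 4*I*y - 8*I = (y - 2)*(y + 4*I)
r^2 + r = r*(r + 1)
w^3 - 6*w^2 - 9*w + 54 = (w - 6)*(w - 3)*(w + 3)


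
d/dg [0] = 0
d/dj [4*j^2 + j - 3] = 8*j + 1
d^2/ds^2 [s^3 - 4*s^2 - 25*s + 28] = 6*s - 8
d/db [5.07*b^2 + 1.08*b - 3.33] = 10.14*b + 1.08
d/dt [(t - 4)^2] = 2*t - 8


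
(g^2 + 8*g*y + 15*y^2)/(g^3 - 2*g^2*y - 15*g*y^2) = (-g - 5*y)/(g*(-g + 5*y))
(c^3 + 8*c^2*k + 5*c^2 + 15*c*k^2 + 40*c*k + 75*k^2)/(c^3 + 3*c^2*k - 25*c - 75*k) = (c + 5*k)/(c - 5)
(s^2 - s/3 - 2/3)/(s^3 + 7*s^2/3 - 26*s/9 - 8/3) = 3*(s - 1)/(3*s^2 + 5*s - 12)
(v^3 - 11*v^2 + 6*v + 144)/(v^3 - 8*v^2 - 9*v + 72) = (v - 6)/(v - 3)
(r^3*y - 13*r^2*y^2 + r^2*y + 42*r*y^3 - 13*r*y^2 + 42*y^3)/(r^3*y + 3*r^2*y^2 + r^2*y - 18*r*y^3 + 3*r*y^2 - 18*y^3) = (-r^2 + 13*r*y - 42*y^2)/(-r^2 - 3*r*y + 18*y^2)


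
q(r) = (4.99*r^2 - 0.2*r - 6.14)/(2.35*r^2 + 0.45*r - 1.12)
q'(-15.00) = 0.00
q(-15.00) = 2.15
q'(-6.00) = -0.00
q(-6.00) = 2.16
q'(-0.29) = -1.72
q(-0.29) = 5.38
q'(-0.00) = 2.38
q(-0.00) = 5.48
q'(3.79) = 0.09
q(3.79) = 1.89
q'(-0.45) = -6.17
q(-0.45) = 5.95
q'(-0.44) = -5.73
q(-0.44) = 5.89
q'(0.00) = 2.38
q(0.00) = 5.48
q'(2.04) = 0.55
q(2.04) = 1.48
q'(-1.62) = -0.99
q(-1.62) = 1.69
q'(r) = (-4.7*r - 0.45)*(4.99*r^2 - 0.2*r - 6.14)/(2.35*r^2 + 0.45*r - 1.12)^2 + (9.98*r - 0.2)/(2.35*r^2 + 0.45*r - 1.12) = (2.7155*r^2 + 17.6804*r + 2.987)/(5.5225*r^4 + 2.115*r^3 - 5.0615*r^2 - 1.008*r + 1.2544)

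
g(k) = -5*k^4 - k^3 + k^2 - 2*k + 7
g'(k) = -20*k^3 - 3*k^2 + 2*k - 2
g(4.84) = -2836.43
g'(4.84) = -2330.19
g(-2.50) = -161.44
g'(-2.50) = 286.75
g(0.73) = 4.26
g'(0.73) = -9.92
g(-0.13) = 7.28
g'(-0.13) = -2.27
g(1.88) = -62.33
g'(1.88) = -141.74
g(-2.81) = -269.04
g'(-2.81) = 412.45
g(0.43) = 6.07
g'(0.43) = -3.28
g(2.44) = -183.68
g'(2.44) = -305.52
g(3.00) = -422.00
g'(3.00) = -563.00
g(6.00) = -6665.00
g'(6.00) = -4418.00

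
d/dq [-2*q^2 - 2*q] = -4*q - 2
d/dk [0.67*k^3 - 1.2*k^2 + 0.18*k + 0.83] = 2.01*k^2 - 2.4*k + 0.18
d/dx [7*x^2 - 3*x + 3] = 14*x - 3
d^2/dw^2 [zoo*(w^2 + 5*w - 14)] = zoo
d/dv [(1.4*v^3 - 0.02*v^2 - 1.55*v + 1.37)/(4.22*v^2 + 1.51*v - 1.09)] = (5.908*v^4 + 4.228*v^3 + 1.9328*v^2 - 11.5192*v - 0.3792)/(17.8084*v^4 + 12.7444*v^3 - 6.9195*v^2 - 3.2918*v + 1.1881)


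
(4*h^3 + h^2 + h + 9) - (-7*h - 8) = 4*h^3 + h^2 + 8*h + 17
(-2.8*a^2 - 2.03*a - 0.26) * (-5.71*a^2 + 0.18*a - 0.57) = 15.988*a^4 + 11.0873*a^3 + 2.7152*a^2 + 1.1103*a + 0.1482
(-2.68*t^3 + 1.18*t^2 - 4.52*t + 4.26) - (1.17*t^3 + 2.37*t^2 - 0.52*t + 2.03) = -3.85*t^3 - 1.19*t^2 - 4.0*t + 2.23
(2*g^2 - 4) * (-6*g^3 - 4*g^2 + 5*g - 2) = -12*g^5 - 8*g^4 + 34*g^3 + 12*g^2 - 20*g + 8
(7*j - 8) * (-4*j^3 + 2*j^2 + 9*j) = -28*j^4 + 46*j^3 + 47*j^2 - 72*j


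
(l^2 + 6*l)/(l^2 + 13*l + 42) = l/(l + 7)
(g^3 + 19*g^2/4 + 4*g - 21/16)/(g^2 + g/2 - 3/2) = (8*g^2 + 26*g - 7)/(8*(g - 1))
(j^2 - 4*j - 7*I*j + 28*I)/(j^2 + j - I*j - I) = (j^2 - 4*j - 7*I*j + 28*I)/(j^2 + j - I*j - I)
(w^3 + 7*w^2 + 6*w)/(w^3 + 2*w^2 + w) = (w + 6)/(w + 1)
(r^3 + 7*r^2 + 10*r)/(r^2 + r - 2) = r*(r + 5)/(r - 1)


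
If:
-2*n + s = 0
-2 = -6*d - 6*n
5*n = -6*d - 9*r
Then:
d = 1/3 - s/2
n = s/2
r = s/18 - 2/9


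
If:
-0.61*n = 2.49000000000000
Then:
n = -4.08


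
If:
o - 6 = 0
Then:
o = 6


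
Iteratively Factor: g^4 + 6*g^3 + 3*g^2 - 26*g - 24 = (g - 2)*(g^3 + 8*g^2 + 19*g + 12) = (g - 2)*(g + 3)*(g^2 + 5*g + 4) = (g - 2)*(g + 3)*(g + 4)*(g + 1)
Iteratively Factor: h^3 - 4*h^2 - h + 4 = (h - 1)*(h^2 - 3*h - 4) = (h - 1)*(h + 1)*(h - 4)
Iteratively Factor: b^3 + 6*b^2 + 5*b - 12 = (b - 1)*(b^2 + 7*b + 12) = (b - 1)*(b + 4)*(b + 3)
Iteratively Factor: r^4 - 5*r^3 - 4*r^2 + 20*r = (r - 2)*(r^3 - 3*r^2 - 10*r) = r*(r - 2)*(r^2 - 3*r - 10) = r*(r - 2)*(r + 2)*(r - 5)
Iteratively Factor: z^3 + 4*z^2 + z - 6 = (z + 2)*(z^2 + 2*z - 3) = (z - 1)*(z + 2)*(z + 3)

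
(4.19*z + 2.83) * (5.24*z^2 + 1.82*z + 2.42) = 21.9556*z^3 + 22.455*z^2 + 15.2904*z + 6.8486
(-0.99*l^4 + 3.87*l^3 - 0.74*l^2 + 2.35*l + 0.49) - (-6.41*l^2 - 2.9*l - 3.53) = -0.99*l^4 + 3.87*l^3 + 5.67*l^2 + 5.25*l + 4.02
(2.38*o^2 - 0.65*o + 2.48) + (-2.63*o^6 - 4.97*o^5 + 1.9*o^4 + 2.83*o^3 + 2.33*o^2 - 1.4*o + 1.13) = -2.63*o^6 - 4.97*o^5 + 1.9*o^4 + 2.83*o^3 + 4.71*o^2 - 2.05*o + 3.61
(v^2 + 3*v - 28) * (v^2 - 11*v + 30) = v^4 - 8*v^3 - 31*v^2 + 398*v - 840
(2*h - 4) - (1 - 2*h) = 4*h - 5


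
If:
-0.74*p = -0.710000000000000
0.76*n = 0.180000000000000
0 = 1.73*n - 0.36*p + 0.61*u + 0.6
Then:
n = 0.24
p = 0.96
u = -1.09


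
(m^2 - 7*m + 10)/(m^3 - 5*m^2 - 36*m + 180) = (m - 2)/(m^2 - 36)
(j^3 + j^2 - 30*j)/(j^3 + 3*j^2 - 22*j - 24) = j*(j - 5)/(j^2 - 3*j - 4)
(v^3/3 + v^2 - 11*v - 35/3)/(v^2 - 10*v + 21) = (v^3 + 3*v^2 - 33*v - 35)/(3*(v^2 - 10*v + 21))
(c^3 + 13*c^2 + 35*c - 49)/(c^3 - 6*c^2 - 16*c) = (-c^3 - 13*c^2 - 35*c + 49)/(c*(-c^2 + 6*c + 16))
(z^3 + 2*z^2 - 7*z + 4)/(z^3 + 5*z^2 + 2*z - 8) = (z - 1)/(z + 2)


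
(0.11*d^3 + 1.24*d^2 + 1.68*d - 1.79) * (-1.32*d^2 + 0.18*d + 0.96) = -0.1452*d^5 - 1.617*d^4 - 1.8888*d^3 + 3.8556*d^2 + 1.2906*d - 1.7184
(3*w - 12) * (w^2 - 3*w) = 3*w^3 - 21*w^2 + 36*w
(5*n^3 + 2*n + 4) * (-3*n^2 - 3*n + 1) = -15*n^5 - 15*n^4 - n^3 - 18*n^2 - 10*n + 4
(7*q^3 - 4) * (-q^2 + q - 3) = -7*q^5 + 7*q^4 - 21*q^3 + 4*q^2 - 4*q + 12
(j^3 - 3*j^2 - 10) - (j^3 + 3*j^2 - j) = -6*j^2 + j - 10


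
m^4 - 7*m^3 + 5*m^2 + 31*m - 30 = (m - 5)*(m - 3)*(m - 1)*(m + 2)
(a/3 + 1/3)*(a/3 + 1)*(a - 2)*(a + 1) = a^4/9 + a^3/3 - a^2/3 - 11*a/9 - 2/3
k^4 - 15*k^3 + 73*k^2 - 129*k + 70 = (k - 7)*(k - 5)*(k - 2)*(k - 1)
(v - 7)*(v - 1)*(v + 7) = v^3 - v^2 - 49*v + 49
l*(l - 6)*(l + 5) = l^3 - l^2 - 30*l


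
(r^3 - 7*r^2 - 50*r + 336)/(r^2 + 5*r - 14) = (r^2 - 14*r + 48)/(r - 2)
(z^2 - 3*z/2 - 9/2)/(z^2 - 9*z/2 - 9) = (z - 3)/(z - 6)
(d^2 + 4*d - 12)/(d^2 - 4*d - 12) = (-d^2 - 4*d + 12)/(-d^2 + 4*d + 12)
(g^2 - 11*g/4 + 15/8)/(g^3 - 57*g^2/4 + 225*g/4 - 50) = (g - 3/2)/(g^2 - 13*g + 40)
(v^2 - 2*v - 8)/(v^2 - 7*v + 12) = (v + 2)/(v - 3)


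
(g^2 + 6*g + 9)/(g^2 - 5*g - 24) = (g + 3)/(g - 8)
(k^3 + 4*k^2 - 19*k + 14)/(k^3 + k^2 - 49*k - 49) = (k^2 - 3*k + 2)/(k^2 - 6*k - 7)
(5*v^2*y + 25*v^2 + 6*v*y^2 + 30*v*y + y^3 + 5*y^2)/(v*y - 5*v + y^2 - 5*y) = (5*v*y + 25*v + y^2 + 5*y)/(y - 5)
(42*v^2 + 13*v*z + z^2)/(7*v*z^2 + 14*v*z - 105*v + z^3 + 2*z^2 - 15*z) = (6*v + z)/(z^2 + 2*z - 15)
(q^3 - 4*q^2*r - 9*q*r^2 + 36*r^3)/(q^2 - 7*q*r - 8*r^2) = (-q^3 + 4*q^2*r + 9*q*r^2 - 36*r^3)/(-q^2 + 7*q*r + 8*r^2)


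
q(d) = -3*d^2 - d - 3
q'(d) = -6*d - 1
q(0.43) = -3.98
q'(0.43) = -3.58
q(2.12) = -18.60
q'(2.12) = -13.72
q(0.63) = -4.82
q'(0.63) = -4.78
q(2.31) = -21.32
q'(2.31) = -14.86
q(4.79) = -76.62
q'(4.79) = -29.74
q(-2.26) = -16.06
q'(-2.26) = 12.56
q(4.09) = -57.27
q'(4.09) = -25.54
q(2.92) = -31.50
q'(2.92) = -18.52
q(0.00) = -3.00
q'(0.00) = -1.00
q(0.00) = -3.00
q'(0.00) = -1.00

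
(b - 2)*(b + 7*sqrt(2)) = b^2 - 2*b + 7*sqrt(2)*b - 14*sqrt(2)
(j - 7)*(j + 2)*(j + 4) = j^3 - j^2 - 34*j - 56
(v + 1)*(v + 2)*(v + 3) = v^3 + 6*v^2 + 11*v + 6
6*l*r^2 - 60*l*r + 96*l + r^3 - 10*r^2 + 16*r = (6*l + r)*(r - 8)*(r - 2)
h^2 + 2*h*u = h*(h + 2*u)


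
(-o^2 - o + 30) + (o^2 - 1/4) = 119/4 - o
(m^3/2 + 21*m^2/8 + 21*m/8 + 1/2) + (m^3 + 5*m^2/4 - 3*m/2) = 3*m^3/2 + 31*m^2/8 + 9*m/8 + 1/2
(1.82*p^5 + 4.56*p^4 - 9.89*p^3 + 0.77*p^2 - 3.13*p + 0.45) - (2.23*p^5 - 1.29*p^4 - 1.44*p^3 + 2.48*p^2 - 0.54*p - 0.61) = -0.41*p^5 + 5.85*p^4 - 8.45*p^3 - 1.71*p^2 - 2.59*p + 1.06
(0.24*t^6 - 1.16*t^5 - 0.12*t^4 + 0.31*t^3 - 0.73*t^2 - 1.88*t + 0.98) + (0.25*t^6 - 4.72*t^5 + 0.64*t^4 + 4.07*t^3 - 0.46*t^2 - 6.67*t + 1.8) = 0.49*t^6 - 5.88*t^5 + 0.52*t^4 + 4.38*t^3 - 1.19*t^2 - 8.55*t + 2.78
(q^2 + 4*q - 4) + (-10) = q^2 + 4*q - 14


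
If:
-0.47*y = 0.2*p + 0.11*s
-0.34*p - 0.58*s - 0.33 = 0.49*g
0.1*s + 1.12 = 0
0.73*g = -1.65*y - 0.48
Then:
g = 4.55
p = 11.58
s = -11.20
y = -2.30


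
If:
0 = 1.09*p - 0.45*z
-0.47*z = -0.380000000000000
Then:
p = 0.33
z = 0.81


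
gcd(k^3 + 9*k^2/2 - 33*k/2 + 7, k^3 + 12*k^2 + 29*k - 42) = k + 7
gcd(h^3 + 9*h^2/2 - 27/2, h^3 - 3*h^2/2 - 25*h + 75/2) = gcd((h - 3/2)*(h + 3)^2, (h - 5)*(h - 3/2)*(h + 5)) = h - 3/2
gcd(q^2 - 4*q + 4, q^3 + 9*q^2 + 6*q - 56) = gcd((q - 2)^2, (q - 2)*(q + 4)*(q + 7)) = q - 2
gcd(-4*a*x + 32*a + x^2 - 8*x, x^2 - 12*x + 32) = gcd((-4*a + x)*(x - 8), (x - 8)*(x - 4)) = x - 8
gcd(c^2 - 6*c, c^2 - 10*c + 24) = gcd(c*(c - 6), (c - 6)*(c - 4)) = c - 6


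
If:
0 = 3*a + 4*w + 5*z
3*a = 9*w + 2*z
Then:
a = -37*z/39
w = -7*z/13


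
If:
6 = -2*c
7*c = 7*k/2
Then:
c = -3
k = -6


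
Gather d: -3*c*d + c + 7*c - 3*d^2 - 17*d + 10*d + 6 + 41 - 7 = 8*c - 3*d^2 + d*(-3*c - 7) + 40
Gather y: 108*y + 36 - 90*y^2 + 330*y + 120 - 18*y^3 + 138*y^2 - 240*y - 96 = -18*y^3 + 48*y^2 + 198*y + 60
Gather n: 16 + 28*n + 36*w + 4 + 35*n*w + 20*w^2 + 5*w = n*(35*w + 28) + 20*w^2 + 41*w + 20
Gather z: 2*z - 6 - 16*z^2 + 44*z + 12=-16*z^2 + 46*z + 6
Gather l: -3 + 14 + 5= 16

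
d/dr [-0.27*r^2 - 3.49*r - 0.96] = -0.54*r - 3.49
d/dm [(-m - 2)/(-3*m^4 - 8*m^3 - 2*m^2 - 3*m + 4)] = (3*m^4 + 8*m^3 + 2*m^2 + 3*m - (m + 2)*(12*m^3 + 24*m^2 + 4*m + 3) - 4)/(3*m^4 + 8*m^3 + 2*m^2 + 3*m - 4)^2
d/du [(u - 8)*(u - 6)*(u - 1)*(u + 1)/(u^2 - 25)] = 2*(u^5 - 7*u^4 - 50*u^3 + 518*u^2 - 1127*u - 175)/(u^4 - 50*u^2 + 625)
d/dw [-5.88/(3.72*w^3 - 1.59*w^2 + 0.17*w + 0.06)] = (65.6208*w^2 - 18.6984*w + 0.9996)/(3.72*w^3 - 1.59*w^2 + 0.17*w + 0.06)^2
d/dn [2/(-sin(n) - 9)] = 2*cos(n)/(sin(n) + 9)^2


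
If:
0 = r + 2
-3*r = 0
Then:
No Solution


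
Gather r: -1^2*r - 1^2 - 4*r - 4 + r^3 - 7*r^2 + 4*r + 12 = r^3 - 7*r^2 - r + 7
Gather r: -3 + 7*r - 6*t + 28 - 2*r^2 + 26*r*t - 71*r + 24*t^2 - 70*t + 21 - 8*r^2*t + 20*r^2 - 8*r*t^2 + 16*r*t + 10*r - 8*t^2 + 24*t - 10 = r^2*(18 - 8*t) + r*(-8*t^2 + 42*t - 54) + 16*t^2 - 52*t + 36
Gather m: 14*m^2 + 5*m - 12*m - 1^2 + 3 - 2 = 14*m^2 - 7*m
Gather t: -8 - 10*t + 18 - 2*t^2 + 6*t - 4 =-2*t^2 - 4*t + 6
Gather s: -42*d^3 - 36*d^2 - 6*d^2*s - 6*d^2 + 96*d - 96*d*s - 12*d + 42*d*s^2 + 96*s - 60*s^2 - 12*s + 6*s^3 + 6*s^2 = -42*d^3 - 42*d^2 + 84*d + 6*s^3 + s^2*(42*d - 54) + s*(-6*d^2 - 96*d + 84)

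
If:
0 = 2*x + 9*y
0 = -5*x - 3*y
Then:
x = 0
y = 0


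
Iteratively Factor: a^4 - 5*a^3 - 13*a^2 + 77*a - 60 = (a - 5)*(a^3 - 13*a + 12) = (a - 5)*(a + 4)*(a^2 - 4*a + 3) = (a - 5)*(a - 3)*(a + 4)*(a - 1)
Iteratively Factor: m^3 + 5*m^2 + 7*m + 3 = (m + 1)*(m^2 + 4*m + 3) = (m + 1)^2*(m + 3)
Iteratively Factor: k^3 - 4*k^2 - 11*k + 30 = (k - 2)*(k^2 - 2*k - 15) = (k - 2)*(k + 3)*(k - 5)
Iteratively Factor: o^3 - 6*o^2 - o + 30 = (o - 5)*(o^2 - o - 6) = (o - 5)*(o - 3)*(o + 2)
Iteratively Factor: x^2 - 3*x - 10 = (x - 5)*(x + 2)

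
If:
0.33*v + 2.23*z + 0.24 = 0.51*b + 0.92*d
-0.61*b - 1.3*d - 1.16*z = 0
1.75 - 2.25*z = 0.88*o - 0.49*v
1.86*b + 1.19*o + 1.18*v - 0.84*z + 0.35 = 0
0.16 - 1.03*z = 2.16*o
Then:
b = 1.56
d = -0.95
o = -0.04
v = -2.55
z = 0.24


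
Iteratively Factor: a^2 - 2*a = (a - 2)*(a)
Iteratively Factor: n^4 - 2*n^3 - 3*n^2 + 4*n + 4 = (n + 1)*(n^3 - 3*n^2 + 4) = (n + 1)^2*(n^2 - 4*n + 4) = (n - 2)*(n + 1)^2*(n - 2)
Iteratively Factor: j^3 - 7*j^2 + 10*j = (j - 2)*(j^2 - 5*j) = j*(j - 2)*(j - 5)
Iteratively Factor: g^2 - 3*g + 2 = (g - 1)*(g - 2)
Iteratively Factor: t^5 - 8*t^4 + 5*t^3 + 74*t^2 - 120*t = (t - 5)*(t^4 - 3*t^3 - 10*t^2 + 24*t) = (t - 5)*(t - 2)*(t^3 - t^2 - 12*t) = (t - 5)*(t - 4)*(t - 2)*(t^2 + 3*t) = t*(t - 5)*(t - 4)*(t - 2)*(t + 3)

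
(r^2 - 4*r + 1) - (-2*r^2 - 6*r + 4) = 3*r^2 + 2*r - 3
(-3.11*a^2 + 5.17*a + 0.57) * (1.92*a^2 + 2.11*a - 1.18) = -5.9712*a^4 + 3.3643*a^3 + 15.6729*a^2 - 4.8979*a - 0.6726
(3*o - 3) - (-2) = 3*o - 1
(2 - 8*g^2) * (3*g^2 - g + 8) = -24*g^4 + 8*g^3 - 58*g^2 - 2*g + 16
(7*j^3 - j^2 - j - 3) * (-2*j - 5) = -14*j^4 - 33*j^3 + 7*j^2 + 11*j + 15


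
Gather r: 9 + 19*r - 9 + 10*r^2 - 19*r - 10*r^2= 0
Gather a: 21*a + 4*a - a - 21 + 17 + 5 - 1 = 24*a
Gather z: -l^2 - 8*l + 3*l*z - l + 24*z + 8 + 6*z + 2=-l^2 - 9*l + z*(3*l + 30) + 10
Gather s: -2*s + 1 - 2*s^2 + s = -2*s^2 - s + 1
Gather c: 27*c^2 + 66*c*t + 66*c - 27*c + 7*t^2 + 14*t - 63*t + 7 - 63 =27*c^2 + c*(66*t + 39) + 7*t^2 - 49*t - 56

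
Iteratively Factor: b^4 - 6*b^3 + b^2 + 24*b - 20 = (b - 1)*(b^3 - 5*b^2 - 4*b + 20) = (b - 2)*(b - 1)*(b^2 - 3*b - 10) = (b - 2)*(b - 1)*(b + 2)*(b - 5)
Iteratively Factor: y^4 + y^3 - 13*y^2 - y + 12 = (y + 1)*(y^3 - 13*y + 12) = (y + 1)*(y + 4)*(y^2 - 4*y + 3) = (y - 1)*(y + 1)*(y + 4)*(y - 3)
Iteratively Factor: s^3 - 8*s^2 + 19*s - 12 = (s - 4)*(s^2 - 4*s + 3) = (s - 4)*(s - 1)*(s - 3)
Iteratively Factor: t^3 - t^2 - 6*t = (t)*(t^2 - t - 6) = t*(t - 3)*(t + 2)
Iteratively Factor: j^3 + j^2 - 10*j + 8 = (j - 2)*(j^2 + 3*j - 4) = (j - 2)*(j - 1)*(j + 4)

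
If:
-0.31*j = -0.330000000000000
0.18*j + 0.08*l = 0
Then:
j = 1.06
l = -2.40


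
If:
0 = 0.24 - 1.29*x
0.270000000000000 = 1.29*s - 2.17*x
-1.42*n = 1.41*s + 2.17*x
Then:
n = -0.80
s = 0.52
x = 0.19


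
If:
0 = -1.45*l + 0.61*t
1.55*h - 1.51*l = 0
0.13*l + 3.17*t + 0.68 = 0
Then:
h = -0.09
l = -0.09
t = -0.21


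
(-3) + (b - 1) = b - 4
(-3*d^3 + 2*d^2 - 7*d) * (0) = 0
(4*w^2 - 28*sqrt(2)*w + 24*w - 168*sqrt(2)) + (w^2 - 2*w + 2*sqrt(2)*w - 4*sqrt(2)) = 5*w^2 - 26*sqrt(2)*w + 22*w - 172*sqrt(2)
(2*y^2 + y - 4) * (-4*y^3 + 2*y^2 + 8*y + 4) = -8*y^5 + 34*y^3 + 8*y^2 - 28*y - 16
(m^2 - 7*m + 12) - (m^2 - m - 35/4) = 83/4 - 6*m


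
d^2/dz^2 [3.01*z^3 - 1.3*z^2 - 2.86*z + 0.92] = 18.06*z - 2.6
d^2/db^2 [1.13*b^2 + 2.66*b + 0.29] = 2.26000000000000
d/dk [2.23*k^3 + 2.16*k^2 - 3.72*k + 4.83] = 6.69*k^2 + 4.32*k - 3.72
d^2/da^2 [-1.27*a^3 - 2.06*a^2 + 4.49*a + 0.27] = -7.62*a - 4.12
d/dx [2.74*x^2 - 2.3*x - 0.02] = 5.48*x - 2.3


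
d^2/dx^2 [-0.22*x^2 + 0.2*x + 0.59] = -0.440000000000000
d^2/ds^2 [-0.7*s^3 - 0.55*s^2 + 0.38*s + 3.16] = -4.2*s - 1.1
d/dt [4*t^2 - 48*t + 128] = 8*t - 48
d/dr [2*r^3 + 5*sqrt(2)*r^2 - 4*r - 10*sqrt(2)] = 6*r^2 + 10*sqrt(2)*r - 4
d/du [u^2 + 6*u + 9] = 2*u + 6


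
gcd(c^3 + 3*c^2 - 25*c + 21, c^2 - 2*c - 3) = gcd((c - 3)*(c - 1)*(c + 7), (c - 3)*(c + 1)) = c - 3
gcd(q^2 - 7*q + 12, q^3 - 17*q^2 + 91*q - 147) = q - 3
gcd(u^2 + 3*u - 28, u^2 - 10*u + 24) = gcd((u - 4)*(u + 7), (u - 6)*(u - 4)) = u - 4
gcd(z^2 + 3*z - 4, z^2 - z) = z - 1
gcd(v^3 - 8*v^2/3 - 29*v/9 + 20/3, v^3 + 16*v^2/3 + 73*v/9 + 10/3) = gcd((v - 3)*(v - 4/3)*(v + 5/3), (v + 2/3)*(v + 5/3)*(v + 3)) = v + 5/3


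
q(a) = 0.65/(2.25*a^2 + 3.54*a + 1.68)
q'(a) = 0.65*(-4.5*a - 3.54)/(2.25*a^2 + 3.54*a + 1.68)^2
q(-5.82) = 0.01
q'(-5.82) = 0.00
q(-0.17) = 0.57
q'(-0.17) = -1.38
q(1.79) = 0.04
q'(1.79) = -0.03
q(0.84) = 0.10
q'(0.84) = -0.12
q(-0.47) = 1.27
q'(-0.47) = -3.52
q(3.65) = 0.01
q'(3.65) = -0.01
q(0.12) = 0.30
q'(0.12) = -0.58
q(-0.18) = 0.58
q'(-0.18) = -1.43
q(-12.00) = 0.00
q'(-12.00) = 0.00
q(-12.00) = 0.00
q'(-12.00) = 0.00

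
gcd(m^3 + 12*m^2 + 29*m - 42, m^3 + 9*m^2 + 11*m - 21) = m^2 + 6*m - 7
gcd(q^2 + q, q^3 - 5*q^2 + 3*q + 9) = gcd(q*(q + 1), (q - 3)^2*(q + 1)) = q + 1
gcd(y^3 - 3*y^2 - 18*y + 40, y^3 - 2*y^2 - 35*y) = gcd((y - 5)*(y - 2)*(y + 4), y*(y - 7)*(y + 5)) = 1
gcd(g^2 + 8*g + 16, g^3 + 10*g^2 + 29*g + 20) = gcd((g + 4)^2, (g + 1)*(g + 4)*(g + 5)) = g + 4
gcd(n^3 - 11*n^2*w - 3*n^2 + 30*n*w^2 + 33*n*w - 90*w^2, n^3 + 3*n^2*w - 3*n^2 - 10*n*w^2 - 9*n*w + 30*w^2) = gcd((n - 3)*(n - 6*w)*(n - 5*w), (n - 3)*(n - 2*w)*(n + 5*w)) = n - 3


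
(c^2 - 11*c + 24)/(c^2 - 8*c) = (c - 3)/c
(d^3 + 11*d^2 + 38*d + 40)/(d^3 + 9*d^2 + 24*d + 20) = (d + 4)/(d + 2)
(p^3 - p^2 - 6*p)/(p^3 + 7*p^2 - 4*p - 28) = p*(p - 3)/(p^2 + 5*p - 14)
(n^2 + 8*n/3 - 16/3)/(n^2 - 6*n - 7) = (-3*n^2 - 8*n + 16)/(3*(-n^2 + 6*n + 7))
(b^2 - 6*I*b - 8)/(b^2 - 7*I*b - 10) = (b - 4*I)/(b - 5*I)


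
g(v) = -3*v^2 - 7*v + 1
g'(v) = -6*v - 7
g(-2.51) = -0.33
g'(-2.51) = 8.06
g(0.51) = -3.35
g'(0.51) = -10.06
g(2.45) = -34.16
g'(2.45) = -21.70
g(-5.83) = -60.16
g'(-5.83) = 27.98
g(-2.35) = 0.88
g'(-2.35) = 7.10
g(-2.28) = 1.36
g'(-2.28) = 6.68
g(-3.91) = -17.49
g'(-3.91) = 16.46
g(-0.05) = 1.34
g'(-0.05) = -6.70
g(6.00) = -149.00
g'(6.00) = -43.00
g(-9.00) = -179.00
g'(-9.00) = 47.00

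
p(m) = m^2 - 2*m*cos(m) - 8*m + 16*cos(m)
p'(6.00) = 3.20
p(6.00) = -8.16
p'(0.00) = -10.00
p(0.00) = 16.00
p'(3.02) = -1.18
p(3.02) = -24.93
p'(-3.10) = -11.28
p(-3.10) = 12.23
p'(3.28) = 1.84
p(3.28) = -24.83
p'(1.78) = -16.19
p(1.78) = -13.66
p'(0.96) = -18.76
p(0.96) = 1.32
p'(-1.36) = 7.17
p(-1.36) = 16.65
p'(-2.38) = 3.01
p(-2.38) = 9.68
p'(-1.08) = 4.91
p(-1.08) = 18.37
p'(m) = 2*m*sin(m) + 2*m - 16*sin(m) - 2*cos(m) - 8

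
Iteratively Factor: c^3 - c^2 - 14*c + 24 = (c + 4)*(c^2 - 5*c + 6) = (c - 3)*(c + 4)*(c - 2)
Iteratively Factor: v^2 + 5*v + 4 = (v + 4)*(v + 1)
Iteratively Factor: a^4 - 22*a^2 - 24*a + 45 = (a - 5)*(a^3 + 5*a^2 + 3*a - 9) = (a - 5)*(a + 3)*(a^2 + 2*a - 3) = (a - 5)*(a - 1)*(a + 3)*(a + 3)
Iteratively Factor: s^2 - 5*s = (s)*(s - 5)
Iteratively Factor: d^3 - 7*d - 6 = (d - 3)*(d^2 + 3*d + 2) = (d - 3)*(d + 1)*(d + 2)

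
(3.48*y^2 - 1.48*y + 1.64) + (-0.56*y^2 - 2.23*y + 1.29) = 2.92*y^2 - 3.71*y + 2.93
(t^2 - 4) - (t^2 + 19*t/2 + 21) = -19*t/2 - 25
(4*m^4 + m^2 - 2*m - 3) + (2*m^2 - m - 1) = 4*m^4 + 3*m^2 - 3*m - 4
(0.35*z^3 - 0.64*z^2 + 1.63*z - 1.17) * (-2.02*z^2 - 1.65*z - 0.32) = -0.707*z^5 + 0.7153*z^4 - 2.3486*z^3 - 0.1213*z^2 + 1.4089*z + 0.3744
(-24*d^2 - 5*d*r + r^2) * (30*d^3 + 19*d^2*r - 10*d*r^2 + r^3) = -720*d^5 - 606*d^4*r + 175*d^3*r^2 + 45*d^2*r^3 - 15*d*r^4 + r^5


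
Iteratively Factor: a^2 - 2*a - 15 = (a + 3)*(a - 5)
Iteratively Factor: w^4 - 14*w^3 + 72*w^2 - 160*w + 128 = (w - 4)*(w^3 - 10*w^2 + 32*w - 32) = (w - 4)^2*(w^2 - 6*w + 8) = (w - 4)^2*(w - 2)*(w - 4)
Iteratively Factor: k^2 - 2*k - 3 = (k - 3)*(k + 1)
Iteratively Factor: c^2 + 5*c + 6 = (c + 2)*(c + 3)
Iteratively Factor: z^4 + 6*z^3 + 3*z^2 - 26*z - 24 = (z + 3)*(z^3 + 3*z^2 - 6*z - 8) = (z + 3)*(z + 4)*(z^2 - z - 2) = (z - 2)*(z + 3)*(z + 4)*(z + 1)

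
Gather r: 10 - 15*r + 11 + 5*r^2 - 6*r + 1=5*r^2 - 21*r + 22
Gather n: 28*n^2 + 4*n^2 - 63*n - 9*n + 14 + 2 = 32*n^2 - 72*n + 16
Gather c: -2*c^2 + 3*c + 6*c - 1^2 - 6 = -2*c^2 + 9*c - 7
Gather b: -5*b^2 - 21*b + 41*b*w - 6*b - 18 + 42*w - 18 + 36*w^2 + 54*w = -5*b^2 + b*(41*w - 27) + 36*w^2 + 96*w - 36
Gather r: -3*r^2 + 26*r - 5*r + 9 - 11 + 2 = -3*r^2 + 21*r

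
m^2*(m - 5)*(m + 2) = m^4 - 3*m^3 - 10*m^2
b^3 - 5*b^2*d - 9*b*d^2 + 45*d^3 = (b - 5*d)*(b - 3*d)*(b + 3*d)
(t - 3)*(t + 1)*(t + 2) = t^3 - 7*t - 6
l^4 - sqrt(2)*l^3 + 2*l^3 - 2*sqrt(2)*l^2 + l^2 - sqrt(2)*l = l*(l + 1)^2*(l - sqrt(2))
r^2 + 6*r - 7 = (r - 1)*(r + 7)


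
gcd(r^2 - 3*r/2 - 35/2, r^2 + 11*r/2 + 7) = r + 7/2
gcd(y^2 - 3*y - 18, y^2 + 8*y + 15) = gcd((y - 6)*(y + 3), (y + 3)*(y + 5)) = y + 3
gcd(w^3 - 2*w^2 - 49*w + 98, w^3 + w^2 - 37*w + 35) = w + 7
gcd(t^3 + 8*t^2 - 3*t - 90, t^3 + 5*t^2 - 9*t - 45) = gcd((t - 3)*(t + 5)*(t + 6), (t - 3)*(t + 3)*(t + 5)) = t^2 + 2*t - 15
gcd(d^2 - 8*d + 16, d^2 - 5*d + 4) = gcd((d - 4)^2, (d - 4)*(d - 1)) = d - 4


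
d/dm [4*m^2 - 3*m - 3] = 8*m - 3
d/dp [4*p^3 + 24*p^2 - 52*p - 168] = 12*p^2 + 48*p - 52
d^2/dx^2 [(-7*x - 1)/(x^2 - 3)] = 2*(-4*x^2*(7*x + 1) + (21*x + 1)*(x^2 - 3))/(x^2 - 3)^3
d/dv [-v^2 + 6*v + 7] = 6 - 2*v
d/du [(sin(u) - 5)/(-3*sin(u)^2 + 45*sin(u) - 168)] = (sin(u)^2 - 10*sin(u) + 19)*cos(u)/(3*(sin(u)^2 - 15*sin(u) + 56)^2)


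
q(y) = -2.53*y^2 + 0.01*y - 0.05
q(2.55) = -16.48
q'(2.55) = -12.89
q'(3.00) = -15.17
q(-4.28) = -46.44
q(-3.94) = -39.36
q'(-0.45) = 2.29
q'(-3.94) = 19.95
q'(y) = 0.01 - 5.06*y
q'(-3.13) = 15.85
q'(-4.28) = 21.67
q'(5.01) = -25.34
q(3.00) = -22.79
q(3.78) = -36.16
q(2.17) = -11.94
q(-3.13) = -24.87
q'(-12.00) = 60.73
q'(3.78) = -19.12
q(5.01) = -63.50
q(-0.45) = -0.57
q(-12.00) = -364.49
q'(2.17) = -10.97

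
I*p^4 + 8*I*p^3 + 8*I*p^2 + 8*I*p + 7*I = (p + 1)*(p + 7)*(p + I)*(I*p + 1)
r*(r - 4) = r^2 - 4*r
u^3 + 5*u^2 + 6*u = u*(u + 2)*(u + 3)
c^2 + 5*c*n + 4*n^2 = (c + n)*(c + 4*n)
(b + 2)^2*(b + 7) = b^3 + 11*b^2 + 32*b + 28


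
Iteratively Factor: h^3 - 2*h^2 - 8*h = (h)*(h^2 - 2*h - 8) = h*(h + 2)*(h - 4)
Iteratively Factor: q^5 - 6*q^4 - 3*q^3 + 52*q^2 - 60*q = (q - 5)*(q^4 - q^3 - 8*q^2 + 12*q) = (q - 5)*(q - 2)*(q^3 + q^2 - 6*q) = q*(q - 5)*(q - 2)*(q^2 + q - 6) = q*(q - 5)*(q - 2)^2*(q + 3)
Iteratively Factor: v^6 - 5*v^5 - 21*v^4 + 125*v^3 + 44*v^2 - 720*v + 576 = (v + 4)*(v^5 - 9*v^4 + 15*v^3 + 65*v^2 - 216*v + 144) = (v + 3)*(v + 4)*(v^4 - 12*v^3 + 51*v^2 - 88*v + 48) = (v - 3)*(v + 3)*(v + 4)*(v^3 - 9*v^2 + 24*v - 16) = (v - 4)*(v - 3)*(v + 3)*(v + 4)*(v^2 - 5*v + 4) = (v - 4)*(v - 3)*(v - 1)*(v + 3)*(v + 4)*(v - 4)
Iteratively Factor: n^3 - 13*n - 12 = (n + 3)*(n^2 - 3*n - 4) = (n + 1)*(n + 3)*(n - 4)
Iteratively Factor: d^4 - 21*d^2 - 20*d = (d + 1)*(d^3 - d^2 - 20*d) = (d + 1)*(d + 4)*(d^2 - 5*d) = d*(d + 1)*(d + 4)*(d - 5)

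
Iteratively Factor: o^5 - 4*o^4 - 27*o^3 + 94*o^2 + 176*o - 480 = (o - 2)*(o^4 - 2*o^3 - 31*o^2 + 32*o + 240) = (o - 2)*(o + 3)*(o^3 - 5*o^2 - 16*o + 80) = (o - 4)*(o - 2)*(o + 3)*(o^2 - o - 20) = (o - 5)*(o - 4)*(o - 2)*(o + 3)*(o + 4)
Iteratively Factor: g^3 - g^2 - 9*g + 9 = (g - 1)*(g^2 - 9) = (g - 1)*(g + 3)*(g - 3)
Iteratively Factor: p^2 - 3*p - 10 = (p + 2)*(p - 5)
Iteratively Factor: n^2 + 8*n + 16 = (n + 4)*(n + 4)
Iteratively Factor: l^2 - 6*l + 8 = (l - 4)*(l - 2)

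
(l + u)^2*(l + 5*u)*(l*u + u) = l^4*u + 7*l^3*u^2 + l^3*u + 11*l^2*u^3 + 7*l^2*u^2 + 5*l*u^4 + 11*l*u^3 + 5*u^4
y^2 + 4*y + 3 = (y + 1)*(y + 3)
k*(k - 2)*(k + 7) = k^3 + 5*k^2 - 14*k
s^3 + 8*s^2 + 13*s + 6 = (s + 1)^2*(s + 6)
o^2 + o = o*(o + 1)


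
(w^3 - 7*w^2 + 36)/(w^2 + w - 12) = (w^2 - 4*w - 12)/(w + 4)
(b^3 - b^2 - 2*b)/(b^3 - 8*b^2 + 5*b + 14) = b/(b - 7)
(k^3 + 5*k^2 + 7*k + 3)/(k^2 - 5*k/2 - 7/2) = 2*(k^2 + 4*k + 3)/(2*k - 7)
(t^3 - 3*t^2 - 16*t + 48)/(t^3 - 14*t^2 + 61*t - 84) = (t + 4)/(t - 7)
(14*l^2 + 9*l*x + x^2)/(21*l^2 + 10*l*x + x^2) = (2*l + x)/(3*l + x)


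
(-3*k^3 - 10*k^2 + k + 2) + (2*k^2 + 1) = -3*k^3 - 8*k^2 + k + 3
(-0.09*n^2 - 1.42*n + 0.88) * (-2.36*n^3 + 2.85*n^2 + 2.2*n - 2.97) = 0.2124*n^5 + 3.0947*n^4 - 6.3218*n^3 - 0.3487*n^2 + 6.1534*n - 2.6136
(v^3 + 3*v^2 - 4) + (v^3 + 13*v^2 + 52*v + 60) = 2*v^3 + 16*v^2 + 52*v + 56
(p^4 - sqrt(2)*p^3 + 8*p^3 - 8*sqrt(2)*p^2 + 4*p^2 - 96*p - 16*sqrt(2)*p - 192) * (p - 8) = p^5 - sqrt(2)*p^4 - 60*p^3 - 128*p^2 + 48*sqrt(2)*p^2 + 128*sqrt(2)*p + 576*p + 1536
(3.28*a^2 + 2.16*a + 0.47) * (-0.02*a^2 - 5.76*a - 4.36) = -0.0656*a^4 - 18.936*a^3 - 26.7518*a^2 - 12.1248*a - 2.0492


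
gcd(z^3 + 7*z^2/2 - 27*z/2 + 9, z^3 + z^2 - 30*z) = z + 6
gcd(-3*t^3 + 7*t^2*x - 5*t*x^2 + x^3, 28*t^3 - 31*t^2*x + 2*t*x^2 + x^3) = -t + x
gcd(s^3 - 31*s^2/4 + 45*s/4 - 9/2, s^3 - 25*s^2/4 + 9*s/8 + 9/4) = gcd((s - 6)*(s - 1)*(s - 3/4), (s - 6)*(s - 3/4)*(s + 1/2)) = s^2 - 27*s/4 + 9/2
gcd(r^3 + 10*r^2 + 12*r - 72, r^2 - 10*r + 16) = r - 2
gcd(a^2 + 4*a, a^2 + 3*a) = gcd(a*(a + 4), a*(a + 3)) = a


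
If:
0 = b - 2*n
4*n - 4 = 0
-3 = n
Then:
No Solution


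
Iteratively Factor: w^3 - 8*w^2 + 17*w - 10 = (w - 5)*(w^2 - 3*w + 2) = (w - 5)*(w - 1)*(w - 2)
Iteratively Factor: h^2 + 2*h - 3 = (h - 1)*(h + 3)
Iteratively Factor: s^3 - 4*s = (s - 2)*(s^2 + 2*s) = (s - 2)*(s + 2)*(s)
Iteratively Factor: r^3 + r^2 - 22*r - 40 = (r + 4)*(r^2 - 3*r - 10) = (r + 2)*(r + 4)*(r - 5)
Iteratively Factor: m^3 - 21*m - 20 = (m + 1)*(m^2 - m - 20) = (m - 5)*(m + 1)*(m + 4)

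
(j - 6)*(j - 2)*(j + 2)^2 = j^4 - 4*j^3 - 16*j^2 + 16*j + 48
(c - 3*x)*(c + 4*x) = c^2 + c*x - 12*x^2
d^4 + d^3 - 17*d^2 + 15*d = d*(d - 3)*(d - 1)*(d + 5)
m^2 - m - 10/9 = (m - 5/3)*(m + 2/3)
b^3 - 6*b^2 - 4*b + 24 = (b - 6)*(b - 2)*(b + 2)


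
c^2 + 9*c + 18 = (c + 3)*(c + 6)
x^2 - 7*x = x*(x - 7)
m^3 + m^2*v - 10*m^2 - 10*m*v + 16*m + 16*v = (m - 8)*(m - 2)*(m + v)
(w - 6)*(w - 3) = w^2 - 9*w + 18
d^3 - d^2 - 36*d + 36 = (d - 6)*(d - 1)*(d + 6)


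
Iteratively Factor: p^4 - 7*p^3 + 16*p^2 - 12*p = (p - 3)*(p^3 - 4*p^2 + 4*p) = (p - 3)*(p - 2)*(p^2 - 2*p) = p*(p - 3)*(p - 2)*(p - 2)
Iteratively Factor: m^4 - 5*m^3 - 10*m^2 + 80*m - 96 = (m - 2)*(m^3 - 3*m^2 - 16*m + 48) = (m - 4)*(m - 2)*(m^2 + m - 12) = (m - 4)*(m - 2)*(m + 4)*(m - 3)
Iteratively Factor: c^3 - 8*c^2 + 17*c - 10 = (c - 2)*(c^2 - 6*c + 5) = (c - 2)*(c - 1)*(c - 5)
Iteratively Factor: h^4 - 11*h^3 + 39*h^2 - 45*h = (h - 3)*(h^3 - 8*h^2 + 15*h) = (h - 5)*(h - 3)*(h^2 - 3*h) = (h - 5)*(h - 3)^2*(h)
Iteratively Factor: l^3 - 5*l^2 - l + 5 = (l - 1)*(l^2 - 4*l - 5) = (l - 1)*(l + 1)*(l - 5)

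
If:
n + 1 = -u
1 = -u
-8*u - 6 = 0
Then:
No Solution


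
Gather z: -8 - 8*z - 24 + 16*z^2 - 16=16*z^2 - 8*z - 48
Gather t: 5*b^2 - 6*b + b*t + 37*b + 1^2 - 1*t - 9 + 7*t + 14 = 5*b^2 + 31*b + t*(b + 6) + 6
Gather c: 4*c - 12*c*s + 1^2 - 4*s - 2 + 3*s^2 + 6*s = c*(4 - 12*s) + 3*s^2 + 2*s - 1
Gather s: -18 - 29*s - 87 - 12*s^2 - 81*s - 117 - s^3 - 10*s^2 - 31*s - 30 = -s^3 - 22*s^2 - 141*s - 252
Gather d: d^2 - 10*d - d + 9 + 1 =d^2 - 11*d + 10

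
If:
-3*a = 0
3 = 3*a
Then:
No Solution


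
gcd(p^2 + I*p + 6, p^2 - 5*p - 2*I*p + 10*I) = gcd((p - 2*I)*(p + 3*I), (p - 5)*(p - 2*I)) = p - 2*I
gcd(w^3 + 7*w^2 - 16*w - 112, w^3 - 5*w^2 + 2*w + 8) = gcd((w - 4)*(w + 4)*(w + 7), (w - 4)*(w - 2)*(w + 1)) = w - 4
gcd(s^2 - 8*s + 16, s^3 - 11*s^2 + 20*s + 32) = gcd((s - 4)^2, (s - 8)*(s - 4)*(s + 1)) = s - 4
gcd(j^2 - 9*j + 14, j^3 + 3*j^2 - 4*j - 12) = j - 2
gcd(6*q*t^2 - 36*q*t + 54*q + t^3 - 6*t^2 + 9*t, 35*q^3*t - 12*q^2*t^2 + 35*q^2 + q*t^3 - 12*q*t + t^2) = 1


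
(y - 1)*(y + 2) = y^2 + y - 2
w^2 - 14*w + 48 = (w - 8)*(w - 6)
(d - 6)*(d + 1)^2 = d^3 - 4*d^2 - 11*d - 6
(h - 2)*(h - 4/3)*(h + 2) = h^3 - 4*h^2/3 - 4*h + 16/3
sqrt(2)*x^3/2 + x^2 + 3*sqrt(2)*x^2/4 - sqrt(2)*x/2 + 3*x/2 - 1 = (x - 1/2)*(x + 2)*(sqrt(2)*x/2 + 1)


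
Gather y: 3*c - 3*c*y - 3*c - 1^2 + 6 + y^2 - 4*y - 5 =y^2 + y*(-3*c - 4)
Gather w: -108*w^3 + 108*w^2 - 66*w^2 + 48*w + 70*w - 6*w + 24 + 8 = -108*w^3 + 42*w^2 + 112*w + 32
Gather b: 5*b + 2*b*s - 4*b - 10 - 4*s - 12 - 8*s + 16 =b*(2*s + 1) - 12*s - 6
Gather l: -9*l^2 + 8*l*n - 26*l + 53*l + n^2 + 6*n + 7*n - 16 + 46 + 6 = -9*l^2 + l*(8*n + 27) + n^2 + 13*n + 36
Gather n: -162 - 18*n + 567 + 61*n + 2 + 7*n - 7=50*n + 400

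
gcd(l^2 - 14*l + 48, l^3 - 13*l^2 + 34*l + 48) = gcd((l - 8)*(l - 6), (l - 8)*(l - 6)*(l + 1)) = l^2 - 14*l + 48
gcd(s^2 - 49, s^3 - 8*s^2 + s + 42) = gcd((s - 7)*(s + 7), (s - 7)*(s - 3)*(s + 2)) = s - 7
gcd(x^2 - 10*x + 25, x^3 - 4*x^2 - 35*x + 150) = x^2 - 10*x + 25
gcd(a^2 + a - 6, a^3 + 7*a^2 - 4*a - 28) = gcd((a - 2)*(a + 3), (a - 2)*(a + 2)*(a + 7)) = a - 2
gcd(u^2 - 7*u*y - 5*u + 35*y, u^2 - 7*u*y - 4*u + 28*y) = -u + 7*y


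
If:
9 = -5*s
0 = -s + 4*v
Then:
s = -9/5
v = -9/20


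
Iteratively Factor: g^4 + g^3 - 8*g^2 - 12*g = (g - 3)*(g^3 + 4*g^2 + 4*g) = g*(g - 3)*(g^2 + 4*g + 4) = g*(g - 3)*(g + 2)*(g + 2)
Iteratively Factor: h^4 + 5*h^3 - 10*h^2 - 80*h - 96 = (h + 3)*(h^3 + 2*h^2 - 16*h - 32) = (h - 4)*(h + 3)*(h^2 + 6*h + 8) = (h - 4)*(h + 3)*(h + 4)*(h + 2)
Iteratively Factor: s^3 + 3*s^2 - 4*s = (s + 4)*(s^2 - s) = s*(s + 4)*(s - 1)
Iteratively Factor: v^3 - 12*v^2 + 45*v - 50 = (v - 5)*(v^2 - 7*v + 10) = (v - 5)^2*(v - 2)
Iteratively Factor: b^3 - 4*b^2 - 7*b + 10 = (b + 2)*(b^2 - 6*b + 5) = (b - 5)*(b + 2)*(b - 1)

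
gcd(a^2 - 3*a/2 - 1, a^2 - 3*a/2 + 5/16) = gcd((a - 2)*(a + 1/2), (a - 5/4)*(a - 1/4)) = 1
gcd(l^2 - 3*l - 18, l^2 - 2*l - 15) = l + 3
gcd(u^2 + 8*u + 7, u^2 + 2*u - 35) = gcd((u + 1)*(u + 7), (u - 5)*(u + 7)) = u + 7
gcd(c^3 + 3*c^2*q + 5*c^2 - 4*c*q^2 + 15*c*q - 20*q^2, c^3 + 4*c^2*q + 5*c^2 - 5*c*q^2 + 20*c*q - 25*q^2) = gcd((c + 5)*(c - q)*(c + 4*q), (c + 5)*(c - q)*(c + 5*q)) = -c^2 + c*q - 5*c + 5*q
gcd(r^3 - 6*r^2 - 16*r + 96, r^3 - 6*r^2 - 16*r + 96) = r^3 - 6*r^2 - 16*r + 96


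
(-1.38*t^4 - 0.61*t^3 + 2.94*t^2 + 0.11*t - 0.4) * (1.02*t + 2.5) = -1.4076*t^5 - 4.0722*t^4 + 1.4738*t^3 + 7.4622*t^2 - 0.133*t - 1.0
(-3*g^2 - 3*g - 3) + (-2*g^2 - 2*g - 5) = -5*g^2 - 5*g - 8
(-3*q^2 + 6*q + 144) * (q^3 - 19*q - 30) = -3*q^5 + 6*q^4 + 201*q^3 - 24*q^2 - 2916*q - 4320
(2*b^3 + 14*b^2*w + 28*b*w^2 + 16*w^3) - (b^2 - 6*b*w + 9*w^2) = 2*b^3 + 14*b^2*w - b^2 + 28*b*w^2 + 6*b*w + 16*w^3 - 9*w^2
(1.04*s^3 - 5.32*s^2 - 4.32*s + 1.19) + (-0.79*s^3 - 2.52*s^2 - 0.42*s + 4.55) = 0.25*s^3 - 7.84*s^2 - 4.74*s + 5.74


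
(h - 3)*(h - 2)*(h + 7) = h^3 + 2*h^2 - 29*h + 42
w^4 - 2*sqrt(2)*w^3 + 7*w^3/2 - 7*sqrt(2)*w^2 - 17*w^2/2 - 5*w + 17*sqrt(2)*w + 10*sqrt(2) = (w - 2)*(w + 1/2)*(w + 5)*(w - 2*sqrt(2))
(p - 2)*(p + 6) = p^2 + 4*p - 12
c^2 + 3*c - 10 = (c - 2)*(c + 5)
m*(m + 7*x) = m^2 + 7*m*x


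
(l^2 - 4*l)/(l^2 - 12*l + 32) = l/(l - 8)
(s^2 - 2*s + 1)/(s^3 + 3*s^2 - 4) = (s - 1)/(s^2 + 4*s + 4)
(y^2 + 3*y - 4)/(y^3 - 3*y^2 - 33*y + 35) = (y + 4)/(y^2 - 2*y - 35)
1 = 1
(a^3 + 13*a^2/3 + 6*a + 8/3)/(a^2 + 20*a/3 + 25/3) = (3*a^3 + 13*a^2 + 18*a + 8)/(3*a^2 + 20*a + 25)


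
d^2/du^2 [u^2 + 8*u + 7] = 2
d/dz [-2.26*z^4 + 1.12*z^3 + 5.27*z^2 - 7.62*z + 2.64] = -9.04*z^3 + 3.36*z^2 + 10.54*z - 7.62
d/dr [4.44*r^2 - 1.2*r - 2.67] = 8.88*r - 1.2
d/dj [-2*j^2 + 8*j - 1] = 8 - 4*j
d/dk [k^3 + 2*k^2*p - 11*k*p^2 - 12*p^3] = 3*k^2 + 4*k*p - 11*p^2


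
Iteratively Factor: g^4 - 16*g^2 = (g - 4)*(g^3 + 4*g^2) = (g - 4)*(g + 4)*(g^2) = g*(g - 4)*(g + 4)*(g)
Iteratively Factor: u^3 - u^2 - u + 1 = (u + 1)*(u^2 - 2*u + 1) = (u - 1)*(u + 1)*(u - 1)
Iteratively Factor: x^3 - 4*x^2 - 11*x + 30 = (x + 3)*(x^2 - 7*x + 10) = (x - 5)*(x + 3)*(x - 2)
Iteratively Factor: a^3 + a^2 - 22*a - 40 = (a - 5)*(a^2 + 6*a + 8) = (a - 5)*(a + 4)*(a + 2)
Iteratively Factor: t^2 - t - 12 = (t - 4)*(t + 3)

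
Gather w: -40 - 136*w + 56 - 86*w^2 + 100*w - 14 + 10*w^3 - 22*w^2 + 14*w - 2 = 10*w^3 - 108*w^2 - 22*w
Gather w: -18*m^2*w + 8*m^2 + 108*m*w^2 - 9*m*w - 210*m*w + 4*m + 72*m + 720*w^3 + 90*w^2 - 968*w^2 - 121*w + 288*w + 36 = 8*m^2 + 76*m + 720*w^3 + w^2*(108*m - 878) + w*(-18*m^2 - 219*m + 167) + 36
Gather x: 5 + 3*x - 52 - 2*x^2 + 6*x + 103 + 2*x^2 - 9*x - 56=0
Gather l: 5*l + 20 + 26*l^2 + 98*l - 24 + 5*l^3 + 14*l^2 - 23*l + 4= 5*l^3 + 40*l^2 + 80*l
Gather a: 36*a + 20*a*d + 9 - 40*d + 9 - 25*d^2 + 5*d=a*(20*d + 36) - 25*d^2 - 35*d + 18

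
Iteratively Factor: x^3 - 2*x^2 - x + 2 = (x + 1)*(x^2 - 3*x + 2) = (x - 2)*(x + 1)*(x - 1)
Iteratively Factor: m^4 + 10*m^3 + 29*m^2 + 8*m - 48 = (m - 1)*(m^3 + 11*m^2 + 40*m + 48) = (m - 1)*(m + 4)*(m^2 + 7*m + 12) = (m - 1)*(m + 4)^2*(m + 3)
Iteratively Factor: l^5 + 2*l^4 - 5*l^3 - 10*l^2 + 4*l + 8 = (l - 1)*(l^4 + 3*l^3 - 2*l^2 - 12*l - 8) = (l - 1)*(l + 1)*(l^3 + 2*l^2 - 4*l - 8) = (l - 1)*(l + 1)*(l + 2)*(l^2 - 4) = (l - 2)*(l - 1)*(l + 1)*(l + 2)*(l + 2)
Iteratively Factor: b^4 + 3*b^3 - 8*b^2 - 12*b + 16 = (b + 2)*(b^3 + b^2 - 10*b + 8) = (b - 2)*(b + 2)*(b^2 + 3*b - 4) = (b - 2)*(b - 1)*(b + 2)*(b + 4)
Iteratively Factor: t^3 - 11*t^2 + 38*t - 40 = (t - 2)*(t^2 - 9*t + 20) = (t - 5)*(t - 2)*(t - 4)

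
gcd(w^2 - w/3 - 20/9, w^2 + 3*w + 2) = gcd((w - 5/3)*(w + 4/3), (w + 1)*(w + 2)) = 1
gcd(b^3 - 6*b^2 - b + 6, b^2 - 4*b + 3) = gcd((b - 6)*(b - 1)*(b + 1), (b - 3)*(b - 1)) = b - 1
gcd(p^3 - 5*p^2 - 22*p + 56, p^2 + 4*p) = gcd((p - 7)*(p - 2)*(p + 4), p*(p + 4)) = p + 4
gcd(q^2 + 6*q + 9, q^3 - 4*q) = 1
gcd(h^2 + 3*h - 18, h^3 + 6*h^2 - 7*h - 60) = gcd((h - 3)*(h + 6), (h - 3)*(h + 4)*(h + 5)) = h - 3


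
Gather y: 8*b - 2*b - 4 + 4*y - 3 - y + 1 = 6*b + 3*y - 6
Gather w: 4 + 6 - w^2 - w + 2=-w^2 - w + 12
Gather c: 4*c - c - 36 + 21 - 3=3*c - 18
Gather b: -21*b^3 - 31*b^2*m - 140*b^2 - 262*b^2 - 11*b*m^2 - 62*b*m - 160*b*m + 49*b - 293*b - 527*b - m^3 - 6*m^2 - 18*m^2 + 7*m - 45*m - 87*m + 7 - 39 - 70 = -21*b^3 + b^2*(-31*m - 402) + b*(-11*m^2 - 222*m - 771) - m^3 - 24*m^2 - 125*m - 102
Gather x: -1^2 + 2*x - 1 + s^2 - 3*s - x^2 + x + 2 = s^2 - 3*s - x^2 + 3*x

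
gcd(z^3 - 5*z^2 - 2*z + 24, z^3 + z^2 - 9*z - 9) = z - 3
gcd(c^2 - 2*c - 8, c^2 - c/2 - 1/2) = 1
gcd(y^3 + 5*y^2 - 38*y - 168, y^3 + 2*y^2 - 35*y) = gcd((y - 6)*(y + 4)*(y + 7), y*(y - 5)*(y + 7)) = y + 7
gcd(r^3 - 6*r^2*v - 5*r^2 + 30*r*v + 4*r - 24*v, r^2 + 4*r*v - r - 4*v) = r - 1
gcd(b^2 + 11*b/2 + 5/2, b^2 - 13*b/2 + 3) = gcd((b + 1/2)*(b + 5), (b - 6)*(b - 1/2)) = 1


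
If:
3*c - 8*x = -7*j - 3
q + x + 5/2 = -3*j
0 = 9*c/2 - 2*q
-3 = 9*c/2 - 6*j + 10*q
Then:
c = -77/321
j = -62/107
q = -231/428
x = -95/428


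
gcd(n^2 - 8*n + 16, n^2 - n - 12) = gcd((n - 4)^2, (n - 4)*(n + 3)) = n - 4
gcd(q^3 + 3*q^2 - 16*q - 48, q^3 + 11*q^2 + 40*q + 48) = q^2 + 7*q + 12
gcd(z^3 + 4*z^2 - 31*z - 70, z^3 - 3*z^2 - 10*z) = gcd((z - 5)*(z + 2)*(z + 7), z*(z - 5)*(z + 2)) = z^2 - 3*z - 10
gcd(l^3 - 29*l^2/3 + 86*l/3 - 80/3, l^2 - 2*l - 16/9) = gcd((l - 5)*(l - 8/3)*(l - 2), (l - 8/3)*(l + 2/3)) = l - 8/3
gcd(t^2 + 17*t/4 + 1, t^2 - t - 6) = 1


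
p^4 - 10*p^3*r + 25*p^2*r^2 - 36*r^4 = (p - 6*r)*(p - 3*r)*(p - 2*r)*(p + r)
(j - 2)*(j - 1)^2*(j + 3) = j^4 - j^3 - 7*j^2 + 13*j - 6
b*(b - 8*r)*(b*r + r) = b^3*r - 8*b^2*r^2 + b^2*r - 8*b*r^2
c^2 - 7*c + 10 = (c - 5)*(c - 2)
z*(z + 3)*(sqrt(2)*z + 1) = sqrt(2)*z^3 + z^2 + 3*sqrt(2)*z^2 + 3*z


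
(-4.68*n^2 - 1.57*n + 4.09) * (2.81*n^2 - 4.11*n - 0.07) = -13.1508*n^4 + 14.8231*n^3 + 18.2732*n^2 - 16.7*n - 0.2863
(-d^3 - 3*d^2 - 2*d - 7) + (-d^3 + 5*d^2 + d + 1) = -2*d^3 + 2*d^2 - d - 6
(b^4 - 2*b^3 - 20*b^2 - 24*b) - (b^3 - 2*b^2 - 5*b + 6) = b^4 - 3*b^3 - 18*b^2 - 19*b - 6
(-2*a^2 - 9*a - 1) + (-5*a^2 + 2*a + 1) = -7*a^2 - 7*a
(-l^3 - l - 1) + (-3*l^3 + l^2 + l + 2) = -4*l^3 + l^2 + 1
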